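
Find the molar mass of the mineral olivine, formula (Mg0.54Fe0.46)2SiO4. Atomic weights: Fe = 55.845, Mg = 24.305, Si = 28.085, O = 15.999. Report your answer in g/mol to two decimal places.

169.71 g/mol

M = 1.08(24.305) + 0.92(55.845) + 1(28.085) + 4(15.999)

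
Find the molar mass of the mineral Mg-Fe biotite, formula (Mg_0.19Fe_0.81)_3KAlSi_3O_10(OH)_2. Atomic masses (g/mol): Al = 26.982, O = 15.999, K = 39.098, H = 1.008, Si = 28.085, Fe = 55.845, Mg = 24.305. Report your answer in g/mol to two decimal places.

The formula mass is the sum 0.57*24.305 + 2.43*55.845 + 1*39.098 + 1*26.982 + 3*28.085 + 12*15.999 + 2*1.008.

493.90 g/mol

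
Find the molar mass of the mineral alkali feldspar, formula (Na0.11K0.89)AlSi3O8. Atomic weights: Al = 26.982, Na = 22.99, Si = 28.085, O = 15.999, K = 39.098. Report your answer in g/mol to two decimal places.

Na: 0.11 × 22.99 = 2.5289
K: 0.89 × 39.098 = 34.7972
Al: 1 × 26.982 = 26.9820
Si: 3 × 28.085 = 84.2550
O: 8 × 15.999 = 127.9920
Summing the contributions gives the formula mass.

276.56 g/mol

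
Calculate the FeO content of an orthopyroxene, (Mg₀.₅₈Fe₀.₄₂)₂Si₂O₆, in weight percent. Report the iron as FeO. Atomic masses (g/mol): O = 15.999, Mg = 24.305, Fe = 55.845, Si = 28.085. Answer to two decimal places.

M((Mg₀.₅₈Fe₀.₄₂)₂Si₂O₆) = 227.268 g/mol; M(FeO) = 71.844 g/mol.
Moles FeO per formula unit = 0.84 Fe ÷ 1 = 0.8400.
FeO fraction = (0.8400 × 71.844) / 227.268 = 60.349/227.268 = 0.2655.

26.55 wt%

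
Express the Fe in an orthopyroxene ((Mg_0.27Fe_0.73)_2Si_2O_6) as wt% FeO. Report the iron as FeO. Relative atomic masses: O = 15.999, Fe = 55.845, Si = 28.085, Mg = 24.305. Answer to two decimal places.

M((Mg_0.27Fe_0.73)_2Si_2O_6) = 246.822 g/mol; M(FeO) = 71.844 g/mol.
Moles FeO per formula unit = 1.46 Fe ÷ 1 = 1.4600.
FeO fraction = (1.4600 × 71.844) / 246.822 = 104.892/246.822 = 0.4250.

42.50 wt%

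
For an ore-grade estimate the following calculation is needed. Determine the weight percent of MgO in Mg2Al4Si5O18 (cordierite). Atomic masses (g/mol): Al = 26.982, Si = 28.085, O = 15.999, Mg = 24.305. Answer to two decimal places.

13.78 wt%

M(Mg2Al4Si5O18) = 584.945 g/mol; M(MgO) = 40.304 g/mol.
Moles MgO per formula unit = 2 Mg ÷ 1 = 2.0000.
MgO fraction = (2.0000 × 40.304) / 584.945 = 80.608/584.945 = 0.1378.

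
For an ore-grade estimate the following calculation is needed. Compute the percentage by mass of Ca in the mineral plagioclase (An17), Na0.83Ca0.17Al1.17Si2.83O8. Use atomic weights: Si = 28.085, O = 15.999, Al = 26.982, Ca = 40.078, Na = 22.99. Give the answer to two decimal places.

2.57 weight percent

Formula mass = 0.83·22.99 + 0.17·40.078 + 1.17·26.982 + 2.83·28.085 + 8·15.999 = 264.936 g/mol, of which 6.813 g is Ca.
So Ca makes up 6.813/264.936 = 0.0257 of the mass, i.e. 2.57%.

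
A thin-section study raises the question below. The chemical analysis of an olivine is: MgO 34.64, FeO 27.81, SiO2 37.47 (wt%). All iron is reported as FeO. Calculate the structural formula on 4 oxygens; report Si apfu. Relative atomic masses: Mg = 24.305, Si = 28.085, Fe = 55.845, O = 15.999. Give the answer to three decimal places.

1.000 Si apfu

MgO (M=40.304): mol = 0.85947; Mg = 0.85947, O = 0.85947.
FeO (M=71.844): mol = 0.38709; Fe = 0.38709, O = 0.38709.
SiO2 (M=60.083): mol = 0.62364; Si = 0.62364, O = 1.24728.
ΣO = 2.49384; factor = 4/ΣO = 1.60395.
Si apfu = 0.62364 × 1.60395 = 1.000.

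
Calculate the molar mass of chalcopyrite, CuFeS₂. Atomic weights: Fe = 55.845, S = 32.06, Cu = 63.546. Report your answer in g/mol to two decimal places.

M = 1×63.546 + 1×55.845 + 2×32.06

183.51 g/mol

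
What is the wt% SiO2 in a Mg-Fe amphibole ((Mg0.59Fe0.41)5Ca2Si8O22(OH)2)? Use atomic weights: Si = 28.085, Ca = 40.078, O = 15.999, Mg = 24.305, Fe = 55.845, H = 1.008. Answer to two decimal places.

M((Mg0.59Fe0.41)5Ca2Si8O22(OH)2) = 877.010 g/mol; M(SiO2) = 60.083 g/mol.
Moles SiO2 per formula unit = 8 Si ÷ 1 = 8.0000.
SiO2 fraction = (8.0000 × 60.083) / 877.010 = 480.664/877.010 = 0.5481.

54.81 wt%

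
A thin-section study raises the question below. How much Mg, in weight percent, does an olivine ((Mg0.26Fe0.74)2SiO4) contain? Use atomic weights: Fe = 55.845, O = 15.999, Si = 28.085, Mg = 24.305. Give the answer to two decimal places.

Molar mass of (Mg0.26Fe0.74)2SiO4: 0.52·24.305 + 1.48·55.845 + 1·28.085 + 4·15.999 = 187.370 g/mol.
Mass of Mg per formula unit: 0.52 × 24.305 = 12.639 g.
Weight fraction Mg = 12.639 / 187.370 = 0.0675.

6.75 weight percent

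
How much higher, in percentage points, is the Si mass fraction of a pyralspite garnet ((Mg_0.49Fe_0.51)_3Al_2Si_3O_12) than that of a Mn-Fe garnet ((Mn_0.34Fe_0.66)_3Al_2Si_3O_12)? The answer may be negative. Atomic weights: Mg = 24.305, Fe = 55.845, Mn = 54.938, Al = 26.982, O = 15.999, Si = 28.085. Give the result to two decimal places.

M((Mg_0.49Fe_0.51)_3Al_2Si_3O_12) = 451.378 g/mol, so wt% Si = 84.255/451.378 × 100 = 18.67%.
M((Mn_0.34Fe_0.66)_3Al_2Si_3O_12) = 496.817 g/mol, so wt% Si = 84.255/496.817 × 100 = 16.96%.
18.67 − 16.96 = 1.71 pp.

1.71 percentage points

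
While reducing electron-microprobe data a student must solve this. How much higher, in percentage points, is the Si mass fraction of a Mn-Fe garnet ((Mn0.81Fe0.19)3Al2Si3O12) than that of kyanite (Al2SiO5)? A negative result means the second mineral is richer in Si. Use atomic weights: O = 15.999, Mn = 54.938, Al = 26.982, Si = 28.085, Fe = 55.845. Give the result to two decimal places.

Si in (Mn0.81Fe0.19)3Al2Si3O12: molar mass 495.538 g/mol; 3×28.085 = 84.255 g → 17.00 wt%.
Si in Al2SiO5: molar mass 162.044 g/mol; 1×28.085 = 28.085 g → 17.33 wt%.
Difference = 17.00 − 17.33 = -0.33 percentage points.

-0.33 percentage points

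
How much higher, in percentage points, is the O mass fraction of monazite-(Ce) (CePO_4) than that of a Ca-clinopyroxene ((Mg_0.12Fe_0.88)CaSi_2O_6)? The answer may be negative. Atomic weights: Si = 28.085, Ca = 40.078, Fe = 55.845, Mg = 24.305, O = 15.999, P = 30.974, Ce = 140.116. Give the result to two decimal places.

-12.07 percentage points

First mineral: 63.996 g O in 235.086 g formula = 27.22 wt% O.
Second mineral: 95.994 g O in 244.302 g formula = 39.29 wt% O.
27.22% − 39.29% gives a difference of -12.07 percentage points.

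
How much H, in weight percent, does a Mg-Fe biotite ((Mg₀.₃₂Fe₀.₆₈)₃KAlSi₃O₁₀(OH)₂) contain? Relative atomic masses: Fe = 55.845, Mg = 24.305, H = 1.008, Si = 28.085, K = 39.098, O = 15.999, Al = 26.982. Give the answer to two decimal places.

Molar mass of (Mg₀.₃₂Fe₀.₆₈)₃KAlSi₃O₁₀(OH)₂: 0.96×24.305 + 2.04×55.845 + 1×39.098 + 1×26.982 + 3×28.085 + 12×15.999 + 2×1.008 = 481.596 g/mol.
Mass of H per formula unit: 2 × 1.008 = 2.016 g.
Weight fraction H = 2.016 / 481.596 = 0.0042.

0.42 weight percent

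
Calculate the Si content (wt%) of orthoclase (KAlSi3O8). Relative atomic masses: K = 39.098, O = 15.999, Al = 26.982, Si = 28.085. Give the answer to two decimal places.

Formula mass = 1·39.098 + 1·26.982 + 3·28.085 + 8·15.999 = 278.327 g/mol, of which 84.255 g is Si.
So Si makes up 84.255/278.327 = 0.3027 of the mass, i.e. 30.27%.

30.27 wt%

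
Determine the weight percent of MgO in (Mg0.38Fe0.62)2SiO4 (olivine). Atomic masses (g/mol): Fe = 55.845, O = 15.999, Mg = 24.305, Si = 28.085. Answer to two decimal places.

M((Mg0.38Fe0.62)2SiO4) = 179.801 g/mol; M(MgO) = 40.304 g/mol.
Moles MgO per formula unit = 0.76 Mg ÷ 1 = 0.7600.
MgO fraction = (0.7600 × 40.304) / 179.801 = 30.631/179.801 = 0.1704.

17.04 wt%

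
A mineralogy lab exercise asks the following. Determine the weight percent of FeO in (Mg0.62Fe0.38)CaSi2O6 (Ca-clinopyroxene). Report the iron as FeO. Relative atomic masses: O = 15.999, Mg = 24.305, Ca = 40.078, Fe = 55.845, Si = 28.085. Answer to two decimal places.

11.95 wt%

M((Mg0.62Fe0.38)CaSi2O6) = 228.532 g/mol; M(FeO) = 71.844 g/mol.
Moles FeO per formula unit = 0.38 Fe ÷ 1 = 0.3800.
FeO fraction = (0.3800 × 71.844) / 228.532 = 27.301/228.532 = 0.1195.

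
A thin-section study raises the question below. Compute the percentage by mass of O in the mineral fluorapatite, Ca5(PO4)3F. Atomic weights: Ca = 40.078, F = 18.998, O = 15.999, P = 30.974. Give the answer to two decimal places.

Formula mass = 5×40.078 + 3×30.974 + 12×15.999 + 1×18.998 = 504.298 g/mol, of which 191.988 g is O.
So O makes up 191.988/504.298 = 0.3807 of the mass, i.e. 38.07%.

38.07 mass %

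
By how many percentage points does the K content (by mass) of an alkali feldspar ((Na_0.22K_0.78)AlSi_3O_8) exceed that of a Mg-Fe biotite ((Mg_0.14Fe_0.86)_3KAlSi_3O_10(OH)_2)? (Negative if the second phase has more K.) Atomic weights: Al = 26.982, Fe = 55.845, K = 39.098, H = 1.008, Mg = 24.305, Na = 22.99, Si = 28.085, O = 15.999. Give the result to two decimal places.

3.26 percentage points

K in (Na_0.22K_0.78)AlSi_3O_8: molar mass 274.783 g/mol; 0.78×39.098 = 30.496 g → 11.10 wt%.
K in (Mg_0.14Fe_0.86)_3KAlSi_3O_10(OH)_2: molar mass 498.627 g/mol; 1×39.098 = 39.098 g → 7.84 wt%.
Difference = 11.10 − 7.84 = 3.26 percentage points.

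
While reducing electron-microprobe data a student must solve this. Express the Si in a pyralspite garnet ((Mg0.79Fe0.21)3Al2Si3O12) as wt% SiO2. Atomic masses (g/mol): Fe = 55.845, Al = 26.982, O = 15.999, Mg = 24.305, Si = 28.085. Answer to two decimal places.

M((Mg0.79Fe0.21)3Al2Si3O12) = 422.992 g/mol; M(SiO2) = 60.083 g/mol.
Moles SiO2 per formula unit = 3 Si ÷ 1 = 3.0000.
SiO2 fraction = (3.0000 × 60.083) / 422.992 = 180.249/422.992 = 0.4261.

42.61 wt%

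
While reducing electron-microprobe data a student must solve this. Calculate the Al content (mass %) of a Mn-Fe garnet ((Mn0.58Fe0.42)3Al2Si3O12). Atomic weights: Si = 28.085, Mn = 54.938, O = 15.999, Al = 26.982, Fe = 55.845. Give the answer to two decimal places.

Formula mass = 1.74*54.938 + 1.26*55.845 + 2*26.982 + 3*28.085 + 12*15.999 = 496.164 g/mol, of which 53.964 g is Al.
So Al makes up 53.964/496.164 = 0.1088 of the mass, i.e. 10.88%.

10.88 mass %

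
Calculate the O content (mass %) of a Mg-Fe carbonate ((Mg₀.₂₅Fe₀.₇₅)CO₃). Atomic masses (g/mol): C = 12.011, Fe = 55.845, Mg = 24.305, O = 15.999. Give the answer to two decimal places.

44.45 mass %

M((Mg₀.₂₅Fe₀.₇₅)CO₃) = 107.968 g/mol.
O contributes 3 × 15.999 = 47.997 g per mole.
47.997/107.968 = 0.4445 → 44.45%.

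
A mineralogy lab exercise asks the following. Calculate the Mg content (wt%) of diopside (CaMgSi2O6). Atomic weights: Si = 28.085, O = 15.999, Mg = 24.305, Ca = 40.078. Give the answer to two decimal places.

11.22 wt%

Molar mass of CaMgSi2O6: 1·40.078 + 1·24.305 + 2·28.085 + 6·15.999 = 216.547 g/mol.
Mass of Mg per formula unit: 1 × 24.305 = 24.305 g.
Weight fraction Mg = 24.305 / 216.547 = 0.1122.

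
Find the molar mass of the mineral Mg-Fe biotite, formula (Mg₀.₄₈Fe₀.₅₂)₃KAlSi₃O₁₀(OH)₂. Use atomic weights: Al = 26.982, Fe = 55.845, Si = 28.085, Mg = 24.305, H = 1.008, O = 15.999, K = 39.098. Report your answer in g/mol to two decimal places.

466.46 g/mol

The formula mass is the sum 1.44·24.305 + 1.56·55.845 + 1·39.098 + 1·26.982 + 3·28.085 + 12·15.999 + 2·1.008.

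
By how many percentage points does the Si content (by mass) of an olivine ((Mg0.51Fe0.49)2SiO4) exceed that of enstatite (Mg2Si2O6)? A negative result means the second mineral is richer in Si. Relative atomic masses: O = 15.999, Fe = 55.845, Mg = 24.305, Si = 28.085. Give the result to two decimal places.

First mineral: 28.085 g Si in 171.600 g formula = 16.37 wt% Si.
Second mineral: 56.170 g Si in 200.774 g formula = 27.98 wt% Si.
16.37% − 27.98% gives a difference of -11.61 percentage points.

-11.61 percentage points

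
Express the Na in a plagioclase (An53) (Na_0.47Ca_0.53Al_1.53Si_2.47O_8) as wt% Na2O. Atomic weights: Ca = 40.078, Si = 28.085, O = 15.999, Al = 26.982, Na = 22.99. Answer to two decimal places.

5.38 wt%

M(Na_0.47Ca_0.53Al_1.53Si_2.47O_8) = 270.691 g/mol; M(Na2O) = 61.979 g/mol.
Moles Na2O per formula unit = 0.47 Na ÷ 2 = 0.2350.
Na2O fraction = (0.2350 × 61.979) / 270.691 = 14.565/270.691 = 0.0538.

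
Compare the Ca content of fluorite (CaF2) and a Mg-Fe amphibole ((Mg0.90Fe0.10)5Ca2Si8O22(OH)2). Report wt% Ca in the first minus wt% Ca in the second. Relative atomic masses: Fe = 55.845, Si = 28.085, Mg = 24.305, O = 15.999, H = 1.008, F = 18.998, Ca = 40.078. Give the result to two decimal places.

First mineral: 40.078 g Ca in 78.074 g formula = 51.33 wt% Ca.
Second mineral: 80.156 g Ca in 828.123 g formula = 9.68 wt% Ca.
51.33% − 9.68% gives a difference of 41.65 percentage points.

41.65 percentage points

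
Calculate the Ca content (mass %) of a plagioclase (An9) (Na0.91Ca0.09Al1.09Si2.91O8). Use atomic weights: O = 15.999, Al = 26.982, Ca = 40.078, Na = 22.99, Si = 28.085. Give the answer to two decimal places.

Formula mass = 0.91×22.99 + 0.09×40.078 + 1.09×26.982 + 2.91×28.085 + 8×15.999 = 263.658 g/mol, of which 3.607 g is Ca.
So Ca makes up 3.607/263.658 = 0.0137 of the mass, i.e. 1.37%.

1.37 mass %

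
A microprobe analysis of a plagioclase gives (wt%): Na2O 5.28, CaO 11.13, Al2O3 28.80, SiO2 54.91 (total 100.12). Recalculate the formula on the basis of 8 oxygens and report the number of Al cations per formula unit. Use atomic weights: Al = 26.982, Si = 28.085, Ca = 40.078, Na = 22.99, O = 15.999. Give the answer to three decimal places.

Na2O: 5.28/61.979 = 0.08519 mol → 0.17038 mol Na, 0.08519 mol O.
CaO: 11.13/56.077 = 0.19848 mol → 0.19848 mol Ca, 0.19848 mol O.
Al2O3: 28.80/101.961 = 0.28246 mol → 0.56492 mol Al, 0.84738 mol O.
SiO2: 54.91/60.083 = 0.91390 mol → 0.91390 mol Si, 1.82780 mol O.
Total oxygen = 2.95885 mol. Normalization factor = 8/2.95885 = 2.70375.
Al per 8 O = 0.56492 × 2.70375 = 1.527.

1.527 Al apfu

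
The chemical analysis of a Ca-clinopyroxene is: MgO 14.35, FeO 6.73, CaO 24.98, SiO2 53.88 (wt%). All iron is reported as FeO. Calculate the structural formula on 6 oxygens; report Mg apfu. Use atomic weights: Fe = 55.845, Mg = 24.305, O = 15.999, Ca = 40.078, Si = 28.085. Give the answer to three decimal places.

0.795 Mg apfu

14.35 wt% MgO ÷ 40.304 g/mol = 0.35604 mol, giving 0.35604 Mg and 0.35604 O.
6.73 wt% FeO ÷ 71.844 g/mol = 0.09368 mol, giving 0.09368 Fe and 0.09368 O.
24.98 wt% CaO ÷ 56.077 g/mol = 0.44546 mol, giving 0.44546 Ca and 0.44546 O.
53.88 wt% SiO2 ÷ 60.083 g/mol = 0.89676 mol, giving 0.89676 Si and 1.79352 O.
Oxygen sums to 2.68870; scaling by 6/2.68870 = 2.23156 puts the formula on 6 O.
Mg: 0.35604 × 2.23156 = 0.795 atoms per formula unit.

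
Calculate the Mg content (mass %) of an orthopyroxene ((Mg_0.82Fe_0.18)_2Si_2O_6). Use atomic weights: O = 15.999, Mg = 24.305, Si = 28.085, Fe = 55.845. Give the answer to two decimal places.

M((Mg_0.82Fe_0.18)_2Si_2O_6) = 212.128 g/mol.
Mg contributes 1.64 × 24.305 = 39.860 g per mole.
39.860/212.128 = 0.1879 → 18.79%.

18.79 mass %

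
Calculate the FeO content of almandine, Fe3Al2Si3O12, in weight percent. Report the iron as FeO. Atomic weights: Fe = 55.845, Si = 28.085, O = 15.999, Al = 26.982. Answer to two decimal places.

Molar mass of Fe3Al2Si3O12 = 3·55.845 + 2·26.982 + 3·28.085 + 12·15.999 = 497.742 g/mol.
Each formula unit contains 3 Fe, equivalent to 3/1 = 3.0000 mol FeO.
M(FeO) = 1×55.845 + 1×15.999 = 71.844 g/mol.
Mass of FeO per formula unit = 3.0000 × 71.844 = 215.532 g.
FeO wt% = 215.532 / 497.742 × 100 = 43.30%.

43.30 wt%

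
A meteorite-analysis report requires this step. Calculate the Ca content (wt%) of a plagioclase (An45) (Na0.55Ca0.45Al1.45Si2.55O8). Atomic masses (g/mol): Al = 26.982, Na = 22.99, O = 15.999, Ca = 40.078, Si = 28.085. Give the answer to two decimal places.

6.69 wt%

Formula mass = 0.55×22.99 + 0.45×40.078 + 1.45×26.982 + 2.55×28.085 + 8×15.999 = 269.412 g/mol, of which 18.035 g is Ca.
So Ca makes up 18.035/269.412 = 0.0669 of the mass, i.e. 6.69%.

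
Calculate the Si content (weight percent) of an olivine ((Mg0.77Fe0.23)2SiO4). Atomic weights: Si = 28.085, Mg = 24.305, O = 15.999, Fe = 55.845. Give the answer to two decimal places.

18.10 weight percent

Molar mass of (Mg0.77Fe0.23)2SiO4: 1.54·24.305 + 0.46·55.845 + 1·28.085 + 4·15.999 = 155.199 g/mol.
Mass of Si per formula unit: 1 × 28.085 = 28.085 g.
Weight fraction Si = 28.085 / 155.199 = 0.1810.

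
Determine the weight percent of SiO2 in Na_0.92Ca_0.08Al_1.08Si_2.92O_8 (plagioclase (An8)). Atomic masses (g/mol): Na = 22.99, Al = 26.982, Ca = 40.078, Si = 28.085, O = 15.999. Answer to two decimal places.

Molar mass of Na_0.92Ca_0.08Al_1.08Si_2.92O_8 = 0.92·22.99 + 0.08·40.078 + 1.08·26.982 + 2.92·28.085 + 8·15.999 = 263.498 g/mol.
Each formula unit contains 2.92 Si, equivalent to 2.92/1 = 2.9200 mol SiO2.
M(SiO2) = 1×28.085 + 2×15.999 = 60.083 g/mol.
Mass of SiO2 per formula unit = 2.9200 × 60.083 = 175.442 g.
SiO2 wt% = 175.442 / 263.498 × 100 = 66.58%.

66.58 wt%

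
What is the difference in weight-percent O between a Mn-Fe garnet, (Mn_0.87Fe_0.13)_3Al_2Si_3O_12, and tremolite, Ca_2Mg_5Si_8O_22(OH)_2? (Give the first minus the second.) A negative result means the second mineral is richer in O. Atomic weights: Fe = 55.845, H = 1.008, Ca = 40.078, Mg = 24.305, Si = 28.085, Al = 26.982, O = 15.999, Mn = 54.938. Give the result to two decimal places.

First mineral: 191.988 g O in 495.375 g formula = 38.76 wt% O.
Second mineral: 383.976 g O in 812.353 g formula = 47.27 wt% O.
38.76% − 47.27% gives a difference of -8.51 percentage points.

-8.51 percentage points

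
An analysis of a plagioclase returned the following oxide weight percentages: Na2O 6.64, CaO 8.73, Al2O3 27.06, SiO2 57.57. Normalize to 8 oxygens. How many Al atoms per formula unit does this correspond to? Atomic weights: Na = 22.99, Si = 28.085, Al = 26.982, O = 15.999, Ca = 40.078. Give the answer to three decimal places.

Na2O: 6.64/61.979 = 0.10713 mol → 0.21426 mol Na, 0.10713 mol O.
CaO: 8.73/56.077 = 0.15568 mol → 0.15568 mol Ca, 0.15568 mol O.
Al2O3: 27.06/101.961 = 0.26540 mol → 0.53080 mol Al, 0.79620 mol O.
SiO2: 57.57/60.083 = 0.95817 mol → 0.95817 mol Si, 1.91634 mol O.
Total oxygen = 2.97535 mol. Normalization factor = 8/2.97535 = 2.68876.
Al per 8 O = 0.53080 × 2.68876 = 1.427.

1.427 Al apfu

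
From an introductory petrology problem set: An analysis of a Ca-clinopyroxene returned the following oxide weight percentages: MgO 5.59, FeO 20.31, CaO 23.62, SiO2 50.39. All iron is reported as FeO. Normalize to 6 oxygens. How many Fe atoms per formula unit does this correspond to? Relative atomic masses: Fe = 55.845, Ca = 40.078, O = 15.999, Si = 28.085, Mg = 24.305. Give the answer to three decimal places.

MgO (M=40.304): mol = 0.13870; Mg = 0.13870, O = 0.13870.
FeO (M=71.844): mol = 0.28270; Fe = 0.28270, O = 0.28270.
CaO (M=56.077): mol = 0.42121; Ca = 0.42121, O = 0.42121.
SiO2 (M=60.083): mol = 0.83867; Si = 0.83867, O = 1.67734.
ΣO = 2.51995; factor = 6/ΣO = 2.38100.
Fe apfu = 0.28270 × 2.38100 = 0.673.

0.673 Fe apfu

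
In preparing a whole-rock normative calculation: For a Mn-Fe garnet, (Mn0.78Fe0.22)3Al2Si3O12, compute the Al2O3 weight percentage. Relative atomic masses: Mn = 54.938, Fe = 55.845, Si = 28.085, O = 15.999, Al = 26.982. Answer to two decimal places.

20.57 wt%

M((Mn0.78Fe0.22)3Al2Si3O12) = 495.620 g/mol; M(Al2O3) = 101.961 g/mol.
Moles Al2O3 per formula unit = 2 Al ÷ 2 = 1.0000.
Al2O3 fraction = (1.0000 × 101.961) / 495.620 = 101.961/495.620 = 0.2057.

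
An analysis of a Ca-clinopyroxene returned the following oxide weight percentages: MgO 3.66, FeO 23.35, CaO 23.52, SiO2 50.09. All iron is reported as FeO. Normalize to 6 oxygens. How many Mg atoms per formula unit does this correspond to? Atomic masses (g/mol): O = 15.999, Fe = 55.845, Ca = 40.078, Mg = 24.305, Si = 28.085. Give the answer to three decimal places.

0.218 Mg apfu

3.66 wt% MgO ÷ 40.304 g/mol = 0.09081 mol, giving 0.09081 Mg and 0.09081 O.
23.35 wt% FeO ÷ 71.844 g/mol = 0.32501 mol, giving 0.32501 Fe and 0.32501 O.
23.52 wt% CaO ÷ 56.077 g/mol = 0.41942 mol, giving 0.41942 Ca and 0.41942 O.
50.09 wt% SiO2 ÷ 60.083 g/mol = 0.83368 mol, giving 0.83368 Si and 1.66736 O.
Oxygen sums to 2.50260; scaling by 6/2.50260 = 2.39751 puts the formula on 6 O.
Mg: 0.09081 × 2.39751 = 0.218 atoms per formula unit.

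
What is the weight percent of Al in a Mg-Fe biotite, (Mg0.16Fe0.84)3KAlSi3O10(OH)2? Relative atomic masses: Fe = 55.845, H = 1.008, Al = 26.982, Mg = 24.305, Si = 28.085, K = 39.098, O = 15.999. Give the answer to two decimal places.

M((Mg0.16Fe0.84)3KAlSi3O10(OH)2) = 496.735 g/mol.
Al contributes 1 × 26.982 = 26.982 g per mole.
26.982/496.735 = 0.0543 → 5.43%.

5.43 wt%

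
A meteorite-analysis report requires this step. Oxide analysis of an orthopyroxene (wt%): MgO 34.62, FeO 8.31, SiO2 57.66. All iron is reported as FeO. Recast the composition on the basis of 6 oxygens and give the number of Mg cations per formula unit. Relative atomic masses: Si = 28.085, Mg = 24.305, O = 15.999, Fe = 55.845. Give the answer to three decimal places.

1.781 Mg apfu

34.62 wt% MgO ÷ 40.304 g/mol = 0.85897 mol, giving 0.85897 Mg and 0.85897 O.
8.31 wt% FeO ÷ 71.844 g/mol = 0.11567 mol, giving 0.11567 Fe and 0.11567 O.
57.66 wt% SiO2 ÷ 60.083 g/mol = 0.95967 mol, giving 0.95967 Si and 1.91934 O.
Oxygen sums to 2.89398; scaling by 6/2.89398 = 2.07327 puts the formula on 6 O.
Mg: 0.85897 × 2.07327 = 1.781 atoms per formula unit.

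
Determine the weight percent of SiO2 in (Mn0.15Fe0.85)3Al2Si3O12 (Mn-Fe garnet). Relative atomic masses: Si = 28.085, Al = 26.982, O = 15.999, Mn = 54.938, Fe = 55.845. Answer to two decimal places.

Formula mass = 497.334 g/mol.
3 Si → 3.0000 mol SiO2 per formula unit; M(SiO2) = 60.083, so SiO2 mass = 180.249 g.
180.249/497.334 × 100 = 36.24 wt%.

36.24 wt%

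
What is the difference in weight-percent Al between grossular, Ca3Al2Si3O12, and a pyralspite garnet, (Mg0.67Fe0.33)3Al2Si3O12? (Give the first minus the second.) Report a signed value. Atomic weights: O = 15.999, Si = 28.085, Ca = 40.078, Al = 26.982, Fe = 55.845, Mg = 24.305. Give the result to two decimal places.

-0.44 percentage points

Al in Ca3Al2Si3O12: molar mass 450.441 g/mol; 2×26.982 = 53.964 g → 11.98 wt%.
Al in (Mg0.67Fe0.33)3Al2Si3O12: molar mass 434.347 g/mol; 2×26.982 = 53.964 g → 12.42 wt%.
Difference = 11.98 − 12.42 = -0.44 percentage points.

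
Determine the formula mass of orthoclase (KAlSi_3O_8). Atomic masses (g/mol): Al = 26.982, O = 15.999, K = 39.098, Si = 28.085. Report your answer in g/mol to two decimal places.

278.33 g/mol

M = 1*39.098 + 1*26.982 + 3*28.085 + 8*15.999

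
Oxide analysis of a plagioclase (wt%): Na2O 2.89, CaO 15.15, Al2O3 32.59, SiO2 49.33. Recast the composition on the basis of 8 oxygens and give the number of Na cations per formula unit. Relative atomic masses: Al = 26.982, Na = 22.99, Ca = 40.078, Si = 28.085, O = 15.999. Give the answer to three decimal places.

0.256 Na apfu

2.89 wt% Na2O ÷ 61.979 g/mol = 0.04663 mol, giving 0.09326 Na and 0.04663 O.
15.15 wt% CaO ÷ 56.077 g/mol = 0.27016 mol, giving 0.27016 Ca and 0.27016 O.
32.59 wt% Al2O3 ÷ 101.961 g/mol = 0.31963 mol, giving 0.63926 Al and 0.95889 O.
49.33 wt% SiO2 ÷ 60.083 g/mol = 0.82103 mol, giving 0.82103 Si and 1.64206 O.
Oxygen sums to 2.91774; scaling by 8/2.91774 = 2.74185 puts the formula on 8 O.
Na: 0.09326 × 2.74185 = 0.256 atoms per formula unit.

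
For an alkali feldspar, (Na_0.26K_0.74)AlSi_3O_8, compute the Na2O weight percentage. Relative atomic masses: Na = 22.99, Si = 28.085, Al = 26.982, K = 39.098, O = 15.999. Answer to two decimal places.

M((Na_0.26K_0.74)AlSi_3O_8) = 274.139 g/mol; M(Na2O) = 61.979 g/mol.
Moles Na2O per formula unit = 0.26 Na ÷ 2 = 0.1300.
Na2O fraction = (0.1300 × 61.979) / 274.139 = 8.057/274.139 = 0.0294.

2.94 wt%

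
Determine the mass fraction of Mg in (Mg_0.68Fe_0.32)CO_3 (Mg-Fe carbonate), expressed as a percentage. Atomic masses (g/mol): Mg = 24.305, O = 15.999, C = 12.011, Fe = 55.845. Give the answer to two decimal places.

17.51 weight percent

M((Mg_0.68Fe_0.32)CO_3) = 94.406 g/mol.
Mg contributes 0.68 × 24.305 = 16.527 g per mole.
16.527/94.406 = 0.1751 → 17.51%.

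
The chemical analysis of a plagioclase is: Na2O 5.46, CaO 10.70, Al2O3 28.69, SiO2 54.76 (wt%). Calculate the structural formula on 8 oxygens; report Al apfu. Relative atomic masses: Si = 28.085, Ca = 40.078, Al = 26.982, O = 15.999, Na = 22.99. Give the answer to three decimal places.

Na2O (M=61.979): mol = 0.08809; Na = 0.17618, O = 0.08809.
CaO (M=56.077): mol = 0.19081; Ca = 0.19081, O = 0.19081.
Al2O3 (M=101.961): mol = 0.28138; Al = 0.56276, O = 0.84414.
SiO2 (M=60.083): mol = 0.91141; Si = 0.91141, O = 1.82282.
ΣO = 2.94586; factor = 8/ΣO = 2.71568.
Al apfu = 0.56276 × 2.71568 = 1.528.

1.528 Al apfu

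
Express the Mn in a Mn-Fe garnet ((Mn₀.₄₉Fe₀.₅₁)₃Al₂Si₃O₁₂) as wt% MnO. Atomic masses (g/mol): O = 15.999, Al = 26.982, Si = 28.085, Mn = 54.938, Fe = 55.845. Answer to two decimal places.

M((Mn₀.₄₉Fe₀.₅₁)₃Al₂Si₃O₁₂) = 496.409 g/mol; M(MnO) = 70.937 g/mol.
Moles MnO per formula unit = 1.47 Mn ÷ 1 = 1.4700.
MnO fraction = (1.4700 × 70.937) / 496.409 = 104.277/496.409 = 0.2101.

21.01 wt%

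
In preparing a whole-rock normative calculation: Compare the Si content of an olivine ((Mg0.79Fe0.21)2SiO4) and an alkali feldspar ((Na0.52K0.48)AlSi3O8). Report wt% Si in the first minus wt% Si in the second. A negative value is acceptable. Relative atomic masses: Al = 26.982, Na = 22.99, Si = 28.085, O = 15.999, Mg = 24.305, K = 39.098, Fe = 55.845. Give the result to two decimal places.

M((Mg0.79Fe0.21)2SiO4) = 153.938 g/mol, so wt% Si = 28.085/153.938 × 100 = 18.24%.
M((Na0.52K0.48)AlSi3O8) = 269.951 g/mol, so wt% Si = 84.255/269.951 × 100 = 31.21%.
18.24 − 31.21 = -12.97 pp.

-12.97 percentage points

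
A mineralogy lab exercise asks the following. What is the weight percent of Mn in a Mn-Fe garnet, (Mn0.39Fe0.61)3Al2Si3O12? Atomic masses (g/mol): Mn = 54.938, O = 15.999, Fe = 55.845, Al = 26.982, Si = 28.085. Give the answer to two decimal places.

Formula mass = 1.17*54.938 + 1.83*55.845 + 2*26.982 + 3*28.085 + 12*15.999 = 496.681 g/mol, of which 64.277 g is Mn.
So Mn makes up 64.277/496.681 = 0.1294 of the mass, i.e. 12.94%.

12.94 mass %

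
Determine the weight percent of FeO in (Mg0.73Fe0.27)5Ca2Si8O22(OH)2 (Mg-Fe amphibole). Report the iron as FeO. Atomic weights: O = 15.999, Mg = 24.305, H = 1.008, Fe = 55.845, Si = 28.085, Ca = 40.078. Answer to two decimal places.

11.34 wt%

Formula mass = 854.932 g/mol.
1.35 Fe → 1.3500 mol FeO per formula unit; M(FeO) = 71.844, so FeO mass = 96.989 g.
96.989/854.932 × 100 = 11.34 wt%.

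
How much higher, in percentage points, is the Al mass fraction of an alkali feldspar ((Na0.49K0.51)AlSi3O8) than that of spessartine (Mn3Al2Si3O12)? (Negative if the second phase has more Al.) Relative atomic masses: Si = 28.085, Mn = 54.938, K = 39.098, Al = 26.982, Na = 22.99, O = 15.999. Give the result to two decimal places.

-0.92 percentage points

First mineral: 26.982 g Al in 270.434 g formula = 9.98 wt% Al.
Second mineral: 53.964 g Al in 495.021 g formula = 10.90 wt% Al.
9.98% − 10.90% gives a difference of -0.92 percentage points.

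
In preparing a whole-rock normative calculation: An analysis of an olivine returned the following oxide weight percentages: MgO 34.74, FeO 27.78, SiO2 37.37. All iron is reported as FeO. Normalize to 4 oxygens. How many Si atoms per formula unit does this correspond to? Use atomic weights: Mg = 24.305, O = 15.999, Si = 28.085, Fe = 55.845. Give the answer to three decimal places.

MgO (M=40.304): mol = 0.86195; Mg = 0.86195, O = 0.86195.
FeO (M=71.844): mol = 0.38667; Fe = 0.38667, O = 0.38667.
SiO2 (M=60.083): mol = 0.62197; Si = 0.62197, O = 1.24394.
ΣO = 2.49256; factor = 4/ΣO = 1.60478.
Si apfu = 0.62197 × 1.60478 = 0.998.

0.998 Si apfu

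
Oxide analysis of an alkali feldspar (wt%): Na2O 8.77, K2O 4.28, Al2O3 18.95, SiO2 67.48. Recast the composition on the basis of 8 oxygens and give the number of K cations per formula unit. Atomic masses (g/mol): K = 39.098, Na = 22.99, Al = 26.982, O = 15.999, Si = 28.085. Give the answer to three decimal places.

Na2O: 8.77/61.979 = 0.14150 mol → 0.28300 mol Na, 0.14150 mol O.
K2O: 4.28/94.195 = 0.04544 mol → 0.09088 mol K, 0.04544 mol O.
Al2O3: 18.95/101.961 = 0.18586 mol → 0.37172 mol Al, 0.55758 mol O.
SiO2: 67.48/60.083 = 1.12311 mol → 1.12311 mol Si, 2.24622 mol O.
Total oxygen = 2.99074 mol. Normalization factor = 8/2.99074 = 2.67492.
K per 8 O = 0.09088 × 2.67492 = 0.243.

0.243 K apfu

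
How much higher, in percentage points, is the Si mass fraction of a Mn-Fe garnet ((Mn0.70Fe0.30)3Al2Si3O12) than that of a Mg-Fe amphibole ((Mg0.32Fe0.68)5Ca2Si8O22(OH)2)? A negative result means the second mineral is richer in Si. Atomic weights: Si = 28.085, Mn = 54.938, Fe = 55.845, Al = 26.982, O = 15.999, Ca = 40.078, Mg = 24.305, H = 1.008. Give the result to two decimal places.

M((Mn0.70Fe0.30)3Al2Si3O12) = 495.837 g/mol, so wt% Si = 84.255/495.837 × 100 = 16.99%.
M((Mg0.32Fe0.68)5Ca2Si8O22(OH)2) = 919.589 g/mol, so wt% Si = 224.680/919.589 × 100 = 24.43%.
16.99 − 24.43 = -7.44 pp.

-7.44 percentage points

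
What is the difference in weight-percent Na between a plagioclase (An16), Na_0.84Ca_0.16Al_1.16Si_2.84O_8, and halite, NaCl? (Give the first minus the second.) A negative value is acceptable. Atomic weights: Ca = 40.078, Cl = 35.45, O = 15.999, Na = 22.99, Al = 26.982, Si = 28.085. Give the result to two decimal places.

-32.05 percentage points

Na in Na_0.84Ca_0.16Al_1.16Si_2.84O_8: molar mass 264.777 g/mol; 0.84×22.99 = 19.312 g → 7.29 wt%.
Na in NaCl: molar mass 58.440 g/mol; 1×22.99 = 22.990 g → 39.34 wt%.
Difference = 7.29 − 39.34 = -32.05 percentage points.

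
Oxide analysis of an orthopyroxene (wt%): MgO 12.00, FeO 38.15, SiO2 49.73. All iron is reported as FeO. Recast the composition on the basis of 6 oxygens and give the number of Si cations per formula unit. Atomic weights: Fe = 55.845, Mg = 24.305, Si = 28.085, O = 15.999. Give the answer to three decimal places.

12.00 wt% MgO ÷ 40.304 g/mol = 0.29774 mol, giving 0.29774 Mg and 0.29774 O.
38.15 wt% FeO ÷ 71.844 g/mol = 0.53101 mol, giving 0.53101 Fe and 0.53101 O.
49.73 wt% SiO2 ÷ 60.083 g/mol = 0.82769 mol, giving 0.82769 Si and 1.65538 O.
Oxygen sums to 2.48413; scaling by 6/2.48413 = 2.41533 puts the formula on 6 O.
Si: 0.82769 × 2.41533 = 1.999 atoms per formula unit.

1.999 Si apfu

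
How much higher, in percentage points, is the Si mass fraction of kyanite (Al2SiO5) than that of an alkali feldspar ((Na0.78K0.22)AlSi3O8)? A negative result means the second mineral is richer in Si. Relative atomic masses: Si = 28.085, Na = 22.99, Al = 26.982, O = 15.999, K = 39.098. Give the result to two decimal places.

-14.37 percentage points

M(Al2SiO5) = 162.044 g/mol, so wt% Si = 28.085/162.044 × 100 = 17.33%.
M((Na0.78K0.22)AlSi3O8) = 265.763 g/mol, so wt% Si = 84.255/265.763 × 100 = 31.70%.
17.33 − 31.70 = -14.37 pp.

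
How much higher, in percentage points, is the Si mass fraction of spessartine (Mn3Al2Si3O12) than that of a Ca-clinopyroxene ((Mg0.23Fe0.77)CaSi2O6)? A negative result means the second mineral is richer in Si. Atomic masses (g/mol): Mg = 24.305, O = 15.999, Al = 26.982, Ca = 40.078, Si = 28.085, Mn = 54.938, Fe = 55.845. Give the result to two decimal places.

First mineral: 84.255 g Si in 495.021 g formula = 17.02 wt% Si.
Second mineral: 56.170 g Si in 240.833 g formula = 23.32 wt% Si.
17.02% − 23.32% gives a difference of -6.30 percentage points.

-6.30 percentage points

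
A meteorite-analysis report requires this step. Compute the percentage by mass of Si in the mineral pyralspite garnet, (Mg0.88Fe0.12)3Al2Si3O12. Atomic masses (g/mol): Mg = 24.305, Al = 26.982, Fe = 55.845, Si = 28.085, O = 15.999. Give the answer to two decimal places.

Formula mass = 2.64*24.305 + 0.36*55.845 + 2*26.982 + 3*28.085 + 12*15.999 = 414.476 g/mol, of which 84.255 g is Si.
So Si makes up 84.255/414.476 = 0.2033 of the mass, i.e. 20.33%.

20.33 wt%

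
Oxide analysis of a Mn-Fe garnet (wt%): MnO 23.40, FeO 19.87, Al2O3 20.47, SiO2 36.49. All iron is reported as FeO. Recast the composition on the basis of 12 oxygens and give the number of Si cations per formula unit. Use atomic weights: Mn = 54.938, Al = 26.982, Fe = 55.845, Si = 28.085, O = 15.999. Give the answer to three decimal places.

3.007 Si apfu

23.40 wt% MnO ÷ 70.937 g/mol = 0.32987 mol, giving 0.32987 Mn and 0.32987 O.
19.87 wt% FeO ÷ 71.844 g/mol = 0.27657 mol, giving 0.27657 Fe and 0.27657 O.
20.47 wt% Al2O3 ÷ 101.961 g/mol = 0.20076 mol, giving 0.40152 Al and 0.60228 O.
36.49 wt% SiO2 ÷ 60.083 g/mol = 0.60733 mol, giving 0.60733 Si and 1.21466 O.
Oxygen sums to 2.42338; scaling by 12/2.42338 = 4.95176 puts the formula on 12 O.
Si: 0.60733 × 4.95176 = 3.007 atoms per formula unit.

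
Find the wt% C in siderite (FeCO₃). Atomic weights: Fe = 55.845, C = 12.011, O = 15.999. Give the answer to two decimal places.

M(FeCO₃) = 115.853 g/mol.
C contributes 1 × 12.011 = 12.011 g per mole.
12.011/115.853 = 0.1037 → 10.37%.

10.37 mass %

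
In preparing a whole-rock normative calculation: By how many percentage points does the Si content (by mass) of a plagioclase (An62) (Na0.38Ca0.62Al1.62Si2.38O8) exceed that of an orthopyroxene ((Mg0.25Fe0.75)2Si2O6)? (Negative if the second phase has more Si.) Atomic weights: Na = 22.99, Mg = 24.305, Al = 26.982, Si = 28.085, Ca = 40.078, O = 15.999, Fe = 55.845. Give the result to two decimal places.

First mineral: 66.842 g Si in 272.130 g formula = 24.56 wt% Si.
Second mineral: 56.170 g Si in 248.084 g formula = 22.64 wt% Si.
24.56% − 22.64% gives a difference of 1.92 percentage points.

1.92 percentage points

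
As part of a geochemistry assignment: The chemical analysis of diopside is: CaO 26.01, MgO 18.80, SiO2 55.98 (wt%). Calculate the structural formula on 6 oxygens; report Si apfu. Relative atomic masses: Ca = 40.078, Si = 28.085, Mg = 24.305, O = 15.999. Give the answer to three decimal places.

26.01 wt% CaO ÷ 56.077 g/mol = 0.46383 mol, giving 0.46383 Ca and 0.46383 O.
18.80 wt% MgO ÷ 40.304 g/mol = 0.46645 mol, giving 0.46645 Mg and 0.46645 O.
55.98 wt% SiO2 ÷ 60.083 g/mol = 0.93171 mol, giving 0.93171 Si and 1.86342 O.
Oxygen sums to 2.79370; scaling by 6/2.79370 = 2.14769 puts the formula on 6 O.
Si: 0.93171 × 2.14769 = 2.001 atoms per formula unit.

2.001 Si apfu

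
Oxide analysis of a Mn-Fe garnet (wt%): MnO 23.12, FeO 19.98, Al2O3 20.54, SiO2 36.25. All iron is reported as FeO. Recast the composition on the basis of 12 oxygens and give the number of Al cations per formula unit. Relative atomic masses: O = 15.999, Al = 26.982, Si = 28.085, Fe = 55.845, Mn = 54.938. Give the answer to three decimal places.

2.002 Al apfu

MnO (M=70.937): mol = 0.32592; Mn = 0.32592, O = 0.32592.
FeO (M=71.844): mol = 0.27810; Fe = 0.27810, O = 0.27810.
Al2O3 (M=101.961): mol = 0.20145; Al = 0.40290, O = 0.60435.
SiO2 (M=60.083): mol = 0.60333; Si = 0.60333, O = 1.20666.
ΣO = 2.41503; factor = 12/ΣO = 4.96888.
Al apfu = 0.40290 × 4.96888 = 2.002.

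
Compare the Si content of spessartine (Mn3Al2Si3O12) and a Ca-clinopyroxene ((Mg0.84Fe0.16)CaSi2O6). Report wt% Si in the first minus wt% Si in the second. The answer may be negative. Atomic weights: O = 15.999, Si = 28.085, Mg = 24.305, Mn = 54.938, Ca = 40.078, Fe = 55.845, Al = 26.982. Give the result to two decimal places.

-8.33 percentage points

Si in Mn3Al2Si3O12: molar mass 495.021 g/mol; 3×28.085 = 84.255 g → 17.02 wt%.
Si in (Mg0.84Fe0.16)CaSi2O6: molar mass 221.593 g/mol; 2×28.085 = 56.170 g → 25.35 wt%.
Difference = 17.02 − 25.35 = -8.33 percentage points.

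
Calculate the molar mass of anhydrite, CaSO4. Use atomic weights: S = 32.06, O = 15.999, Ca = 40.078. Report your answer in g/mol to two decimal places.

The formula mass is the sum 1·40.078 + 1·32.06 + 4·15.999.

136.13 g/mol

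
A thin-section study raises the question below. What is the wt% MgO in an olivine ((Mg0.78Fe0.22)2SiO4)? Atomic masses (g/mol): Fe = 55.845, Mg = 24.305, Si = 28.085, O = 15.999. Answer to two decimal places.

Formula mass = 154.569 g/mol.
1.56 Mg → 1.5600 mol MgO per formula unit; M(MgO) = 40.304, so MgO mass = 62.874 g.
62.874/154.569 × 100 = 40.68 wt%.

40.68 wt%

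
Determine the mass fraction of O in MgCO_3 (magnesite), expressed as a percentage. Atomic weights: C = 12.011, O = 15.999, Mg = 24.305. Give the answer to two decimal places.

56.93 wt%

Formula mass = 1×24.305 + 1×12.011 + 3×15.999 = 84.313 g/mol, of which 47.997 g is O.
So O makes up 47.997/84.313 = 0.5693 of the mass, i.e. 56.93%.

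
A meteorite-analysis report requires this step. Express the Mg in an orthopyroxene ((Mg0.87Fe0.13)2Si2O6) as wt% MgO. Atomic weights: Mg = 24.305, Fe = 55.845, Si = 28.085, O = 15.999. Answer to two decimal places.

33.56 wt%

M((Mg0.87Fe0.13)2Si2O6) = 208.974 g/mol; M(MgO) = 40.304 g/mol.
Moles MgO per formula unit = 1.74 Mg ÷ 1 = 1.7400.
MgO fraction = (1.7400 × 40.304) / 208.974 = 70.129/208.974 = 0.3356.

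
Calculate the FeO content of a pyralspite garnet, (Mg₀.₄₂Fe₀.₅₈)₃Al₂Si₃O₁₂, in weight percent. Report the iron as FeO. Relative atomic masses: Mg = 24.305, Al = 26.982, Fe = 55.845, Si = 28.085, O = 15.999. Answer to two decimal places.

Molar mass of (Mg₀.₄₂Fe₀.₅₈)₃Al₂Si₃O₁₂ = 1.26×24.305 + 1.74×55.845 + 2×26.982 + 3×28.085 + 12×15.999 = 458.002 g/mol.
Each formula unit contains 1.74 Fe, equivalent to 1.74/1 = 1.7400 mol FeO.
M(FeO) = 1×55.845 + 1×15.999 = 71.844 g/mol.
Mass of FeO per formula unit = 1.7400 × 71.844 = 125.009 g.
FeO wt% = 125.009 / 458.002 × 100 = 27.29%.

27.29 wt%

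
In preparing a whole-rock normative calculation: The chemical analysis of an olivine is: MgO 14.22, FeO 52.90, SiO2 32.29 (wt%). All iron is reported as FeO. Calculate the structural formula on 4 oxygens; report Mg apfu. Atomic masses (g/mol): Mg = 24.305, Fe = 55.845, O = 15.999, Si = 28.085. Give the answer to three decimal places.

14.22 wt% MgO ÷ 40.304 g/mol = 0.35282 mol, giving 0.35282 Mg and 0.35282 O.
52.90 wt% FeO ÷ 71.844 g/mol = 0.73632 mol, giving 0.73632 Fe and 0.73632 O.
32.29 wt% SiO2 ÷ 60.083 g/mol = 0.53742 mol, giving 0.53742 Si and 1.07484 O.
Oxygen sums to 2.16398; scaling by 4/2.16398 = 1.84845 puts the formula on 4 O.
Mg: 0.35282 × 1.84845 = 0.652 atoms per formula unit.

0.652 Mg apfu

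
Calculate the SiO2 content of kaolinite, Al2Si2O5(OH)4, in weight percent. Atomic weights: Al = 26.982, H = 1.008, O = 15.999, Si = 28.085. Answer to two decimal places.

46.55 wt%

Formula mass = 258.157 g/mol.
2 Si → 2.0000 mol SiO2 per formula unit; M(SiO2) = 60.083, so SiO2 mass = 120.166 g.
120.166/258.157 × 100 = 46.55 wt%.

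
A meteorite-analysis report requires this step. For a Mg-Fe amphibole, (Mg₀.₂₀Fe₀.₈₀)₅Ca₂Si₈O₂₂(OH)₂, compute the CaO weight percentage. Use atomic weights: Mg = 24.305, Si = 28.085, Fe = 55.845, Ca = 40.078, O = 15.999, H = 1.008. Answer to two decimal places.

Formula mass = 938.513 g/mol.
2 Ca → 2.0000 mol CaO per formula unit; M(CaO) = 56.077, so CaO mass = 112.154 g.
112.154/938.513 × 100 = 11.95 wt%.

11.95 wt%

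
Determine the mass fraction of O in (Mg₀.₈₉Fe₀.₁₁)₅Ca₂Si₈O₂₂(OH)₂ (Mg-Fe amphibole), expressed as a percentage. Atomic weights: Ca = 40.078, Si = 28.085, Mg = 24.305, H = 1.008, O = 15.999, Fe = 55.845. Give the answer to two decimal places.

46.28 wt%

M((Mg₀.₈₉Fe₀.₁₁)₅Ca₂Si₈O₂₂(OH)₂) = 829.700 g/mol.
O contributes 24 × 15.999 = 383.976 g per mole.
383.976/829.700 = 0.4628 → 46.28%.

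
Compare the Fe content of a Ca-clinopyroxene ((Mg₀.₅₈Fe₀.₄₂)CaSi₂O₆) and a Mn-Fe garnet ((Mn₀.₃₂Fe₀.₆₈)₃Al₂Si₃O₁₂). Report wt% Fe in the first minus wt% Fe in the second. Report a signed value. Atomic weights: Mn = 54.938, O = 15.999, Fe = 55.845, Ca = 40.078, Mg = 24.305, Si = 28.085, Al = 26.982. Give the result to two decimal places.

-12.72 percentage points

Fe in (Mg₀.₅₈Fe₀.₄₂)CaSi₂O₆: molar mass 229.794 g/mol; 0.42×55.845 = 23.455 g → 10.21 wt%.
Fe in (Mn₀.₃₂Fe₀.₆₈)₃Al₂Si₃O₁₂: molar mass 496.871 g/mol; 2.04×55.845 = 113.924 g → 22.93 wt%.
Difference = 10.21 − 22.93 = -12.72 percentage points.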